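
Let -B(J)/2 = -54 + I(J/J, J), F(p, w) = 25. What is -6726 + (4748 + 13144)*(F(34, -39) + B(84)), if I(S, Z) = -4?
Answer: 2516046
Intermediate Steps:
B(J) = 116 (B(J) = -2*(-54 - 4) = -2*(-58) = 116)
-6726 + (4748 + 13144)*(F(34, -39) + B(84)) = -6726 + (4748 + 13144)*(25 + 116) = -6726 + 17892*141 = -6726 + 2522772 = 2516046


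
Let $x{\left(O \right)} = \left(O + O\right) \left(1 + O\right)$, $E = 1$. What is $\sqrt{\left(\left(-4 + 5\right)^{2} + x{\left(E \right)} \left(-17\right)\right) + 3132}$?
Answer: $\sqrt{3065} \approx 55.362$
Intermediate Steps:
$x{\left(O \right)} = 2 O \left(1 + O\right)$
$\sqrt{\left(\left(-4 + 5\right)^{2} + x{\left(E \right)} \left(-17\right)\right) + 3132} = \sqrt{\left(\left(-4 + 5\right)^{2} + 2 \cdot 1 \left(1 + 1\right) \left(-17\right)\right) + 3132} = \sqrt{\left(1^{2} + 2 \cdot 1 \cdot 2 \left(-17\right)\right) + 3132} = \sqrt{\left(1 + 4 \left(-17\right)\right) + 3132} = \sqrt{\left(1 - 68\right) + 3132} = \sqrt{-67 + 3132} = \sqrt{3065}$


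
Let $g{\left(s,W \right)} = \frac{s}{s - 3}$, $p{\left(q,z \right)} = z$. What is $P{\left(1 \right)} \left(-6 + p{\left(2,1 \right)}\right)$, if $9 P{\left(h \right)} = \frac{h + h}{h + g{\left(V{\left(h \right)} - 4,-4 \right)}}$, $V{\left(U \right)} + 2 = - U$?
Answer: $- \frac{100}{153} \approx -0.65359$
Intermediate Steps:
$V{\left(U \right)} = -2 - U$
$g{\left(s,W \right)} = \frac{s}{-3 + s}$
$P{\left(h \right)} = \frac{2 h}{9 \left(h + \frac{-6 - h}{-9 - h}\right)}$ ($P{\left(h \right)} = \frac{\left(h + h\right) \frac{1}{h + \frac{\left(-2 - h\right) - 4}{-3 - \left(6 + h\right)}}}{9} = \frac{2 h \frac{1}{h + \frac{\left(-2 - h\right) - 4}{-3 - \left(6 + h\right)}}}{9} = \frac{2 h \frac{1}{h + \frac{-6 - h}{-3 - \left(6 + h\right)}}}{9} = \frac{2 h \frac{1}{h + \frac{-6 - h}{-9 - h}}}{9} = \frac{2 h}{9 \left(h + \frac{-6 - h}{-9 - h}\right)}$)
$P{\left(1 \right)} \left(-6 + p{\left(2,1 \right)}\right) = \frac{2}{9} \cdot 1 \frac{1}{6 + 1^{2} + 10 \cdot 1} \left(9 + 1\right) \left(-6 + 1\right) = \frac{2}{9} \cdot 1 \frac{1}{6 + 1 + 10} \cdot 10 \left(-5\right) = \frac{2}{9} \cdot 1 \cdot \frac{1}{17} \cdot 10 \left(-5\right) = \frac{20}{153} \left(-5\right) = - \frac{100}{153}$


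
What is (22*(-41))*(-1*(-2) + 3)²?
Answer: -22550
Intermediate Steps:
(22*(-41))*(-1*(-2) + 3)² = -902*(2 + 3)² = -902*5² = -902*25 = -22550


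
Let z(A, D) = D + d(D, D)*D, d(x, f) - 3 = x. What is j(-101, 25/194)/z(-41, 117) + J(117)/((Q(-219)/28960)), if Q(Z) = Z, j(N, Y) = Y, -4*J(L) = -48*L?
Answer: -37223514280415/200491434 ≈ -1.8566e+5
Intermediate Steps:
d(x, f) = 3 + x
J(L) = 12*L (J(L) = -(-12)*L = 12*L)
z(A, D) = D + D*(3 + D) (z(A, D) = D + (3 + D)*D = D + D*(3 + D))
j(-101, 25/194)/z(-41, 117) + J(117)/((Q(-219)/28960)) = (25/194)/((117*(4 + 117))) + (12*117)/((-219/28960)) = (25*(1/194))/((117*121)) + 1404/((-219*1/28960)) = (25/194)/14157 + 1404/(-219/28960) = (25/194)*(1/14157) + 1404*(-28960/219) = 25/2746458 - 13553280/73 = -37223514280415/200491434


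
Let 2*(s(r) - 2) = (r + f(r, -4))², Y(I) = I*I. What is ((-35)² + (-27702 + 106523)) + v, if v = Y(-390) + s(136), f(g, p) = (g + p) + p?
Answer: 266996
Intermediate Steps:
f(g, p) = g + 2*p
Y(I) = I²
s(r) = 2 + (-8 + 2*r)²/2 (s(r) = 2 + (r + (r + 2*(-4)))²/2 = 2 + (r + (r - 8))²/2 = 2 + (r + (-8 + r))²/2 = 2 + (-8 + 2*r)²/2)
v = 186950 (v = (-390)² + (2 + 2*(-4 + 136)²) = 152100 + (2 + 2*132²) = 152100 + (2 + 2*17424) = 152100 + (2 + 34848) = 152100 + 34850 = 186950)
((-35)² + (-27702 + 106523)) + v = ((-35)² + (-27702 + 106523)) + 186950 = (1225 + 78821) + 186950 = 80046 + 186950 = 266996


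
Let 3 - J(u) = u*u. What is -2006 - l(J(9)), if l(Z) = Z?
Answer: -1928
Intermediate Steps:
J(u) = 3 - u² (J(u) = 3 - u*u = 3 - u²)
-2006 - l(J(9)) = -2006 - (3 - 1*9²) = -2006 - (3 - 1*81) = -2006 - (3 - 81) = -2006 - 1*(-78) = -2006 + 78 = -1928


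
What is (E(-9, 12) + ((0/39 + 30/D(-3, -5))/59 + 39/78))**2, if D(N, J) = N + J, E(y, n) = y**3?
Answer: 29563707481/55696 ≈ 5.3081e+5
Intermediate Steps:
D(N, J) = J + N
(E(-9, 12) + ((0/39 + 30/D(-3, -5))/59 + 39/78))**2 = ((-9)**3 + ((0/39 + 30/(-5 - 3))/59 + 39/78))**2 = (-729 + ((0*(1/39) + 30/(-8))*(1/59) + 39*(1/78)))**2 = (-729 + ((0 + 30*(-1/8))*(1/59) + 1/2))**2 = (-729 + ((0 - 15/4)*(1/59) + 1/2))**2 = (-729 + (-15/4*1/59 + 1/2))**2 = (-729 + (-15/236 + 1/2))**2 = (-729 + 103/236)**2 = (-171941/236)**2 = 29563707481/55696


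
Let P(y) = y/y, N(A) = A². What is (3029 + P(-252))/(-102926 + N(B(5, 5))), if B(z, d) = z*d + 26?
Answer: -606/20065 ≈ -0.030202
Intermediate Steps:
B(z, d) = 26 + d*z (B(z, d) = d*z + 26 = 26 + d*z)
P(y) = 1
(3029 + P(-252))/(-102926 + N(B(5, 5))) = (3029 + 1)/(-102926 + (26 + 5*5)²) = 3030/(-102926 + (26 + 25)²) = 3030/(-102926 + 51²) = 3030/(-102926 + 2601) = 3030/(-100325) = 3030*(-1/100325) = -606/20065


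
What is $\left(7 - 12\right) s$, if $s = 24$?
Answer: $-120$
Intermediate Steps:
$\left(7 - 12\right) s = \left(7 - 12\right) 24 = \left(-5\right) 24 = -120$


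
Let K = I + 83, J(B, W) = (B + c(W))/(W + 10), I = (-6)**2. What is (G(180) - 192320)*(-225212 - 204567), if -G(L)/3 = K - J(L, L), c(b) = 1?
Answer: 15733387022773/190 ≈ 8.2807e+10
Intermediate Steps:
I = 36
J(B, W) = (1 + B)/(10 + W) (J(B, W) = (B + 1)/(W + 10) = (1 + B)/(10 + W))
K = 119 (K = 36 + 83 = 119)
G(L) = -357 + 3*(1 + L)/(10 + L) (G(L) = -3*(119 - (1 + L)/(10 + L)) = -357 + 3*(1 + L)/(10 + L))
(G(180) - 192320)*(-225212 - 204567) = (3*(-1189 - 118*180)/(10 + 180) - 192320)*(-225212 - 204567) = (3*(-1189 - 21240)/190 - 192320)*(-429779) = (3*(1/190)*(-22429) - 192320)*(-429779) = (-67287/190 - 192320)*(-429779) = -36608087/190*(-429779) = 15733387022773/190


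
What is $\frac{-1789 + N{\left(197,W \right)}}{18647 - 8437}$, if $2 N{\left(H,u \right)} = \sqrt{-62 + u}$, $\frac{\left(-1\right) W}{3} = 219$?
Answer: $- \frac{1789}{10210} + \frac{i \sqrt{719}}{20420} \approx -0.17522 + 0.0013131 i$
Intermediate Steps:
$W = -657$ ($W = \left(-3\right) 219 = -657$)
$N{\left(H,u \right)} = \frac{\sqrt{-62 + u}}{2}$
$\frac{-1789 + N{\left(197,W \right)}}{18647 - 8437} = \frac{-1789 + \frac{\sqrt{-62 - 657}}{2}}{18647 - 8437} = \frac{-1789 + \frac{\sqrt{-719}}{2}}{10210} = \left(-1789 + \frac{i \sqrt{719}}{2}\right) \frac{1}{10210} = - \frac{1789}{10210} + \frac{i \sqrt{719}}{20420}$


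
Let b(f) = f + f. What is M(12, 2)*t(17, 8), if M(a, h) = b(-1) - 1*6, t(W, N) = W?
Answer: -136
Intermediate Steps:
b(f) = 2*f
M(a, h) = -8 (M(a, h) = 2*(-1) - 1*6 = -2 - 6 = -8)
M(12, 2)*t(17, 8) = -8*17 = -136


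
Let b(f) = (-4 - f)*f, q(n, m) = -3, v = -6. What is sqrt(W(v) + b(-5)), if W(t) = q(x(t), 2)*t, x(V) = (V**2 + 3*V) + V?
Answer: sqrt(13) ≈ 3.6056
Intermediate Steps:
x(V) = V**2 + 4*V
W(t) = -3*t
b(f) = f*(-4 - f)
sqrt(W(v) + b(-5)) = sqrt(-3*(-6) - 1*(-5)*(4 - 5)) = sqrt(18 - 1*(-5)*(-1)) = sqrt(18 - 5) = sqrt(13)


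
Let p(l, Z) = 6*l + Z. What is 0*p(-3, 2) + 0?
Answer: 0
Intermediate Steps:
p(l, Z) = Z + 6*l
0*p(-3, 2) + 0 = 0*(2 + 6*(-3)) + 0 = 0*(2 - 18) + 0 = 0*(-16) + 0 = 0 + 0 = 0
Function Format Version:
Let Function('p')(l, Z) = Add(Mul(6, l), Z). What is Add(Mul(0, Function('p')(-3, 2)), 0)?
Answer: 0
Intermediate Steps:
Function('p')(l, Z) = Add(Z, Mul(6, l))
Add(Mul(0, Function('p')(-3, 2)), 0) = Add(Mul(0, Add(2, Mul(6, -3))), 0) = Add(Mul(0, Add(2, -18)), 0) = Add(Mul(0, -16), 0) = Add(0, 0) = 0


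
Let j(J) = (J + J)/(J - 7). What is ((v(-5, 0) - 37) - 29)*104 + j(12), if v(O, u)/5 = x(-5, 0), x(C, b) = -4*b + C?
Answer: -47296/5 ≈ -9459.2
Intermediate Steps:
x(C, b) = C - 4*b
v(O, u) = -25 (v(O, u) = 5*(-5 - 4*0) = 5*(-5 + 0) = 5*(-5) = -25)
j(J) = 2*J/(-7 + J) (j(J) = (2*J)/(-7 + J) = 2*J/(-7 + J))
((v(-5, 0) - 37) - 29)*104 + j(12) = ((-25 - 37) - 29)*104 + 2*12/(-7 + 12) = (-62 - 29)*104 + 2*12/5 = -91*104 + 2*12*(1/5) = -9464 + 24/5 = -47296/5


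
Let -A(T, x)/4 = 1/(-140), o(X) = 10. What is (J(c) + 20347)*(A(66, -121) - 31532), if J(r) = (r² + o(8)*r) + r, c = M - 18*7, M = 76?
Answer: -24607392843/35 ≈ -7.0307e+8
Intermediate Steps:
c = -50 (c = 76 - 18*7 = 76 - 1*126 = 76 - 126 = -50)
A(T, x) = 1/35 (A(T, x) = -4/(-140) = -4*(-1/140) = 1/35)
J(r) = r² + 11*r (J(r) = (r² + 10*r) + r = r² + 11*r)
(J(c) + 20347)*(A(66, -121) - 31532) = (-50*(11 - 50) + 20347)*(1/35 - 31532) = (-50*(-39) + 20347)*(-1103619/35) = (1950 + 20347)*(-1103619/35) = 22297*(-1103619/35) = -24607392843/35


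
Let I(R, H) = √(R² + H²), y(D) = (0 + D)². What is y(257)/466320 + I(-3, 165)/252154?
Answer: 66049/466320 + 3*√3026/252154 ≈ 0.14229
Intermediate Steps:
y(D) = D²
I(R, H) = √(H² + R²)
y(257)/466320 + I(-3, 165)/252154 = 257²/466320 + √(165² + (-3)²)/252154 = 66049*(1/466320) + √(27225 + 9)*(1/252154) = 66049/466320 + √27234*(1/252154) = 66049/466320 + (3*√3026)*(1/252154) = 66049/466320 + 3*√3026/252154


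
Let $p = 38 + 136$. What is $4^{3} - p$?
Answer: $-110$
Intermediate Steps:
$p = 174$
$4^{3} - p = 4^{3} - 174 = 64 - 174 = -110$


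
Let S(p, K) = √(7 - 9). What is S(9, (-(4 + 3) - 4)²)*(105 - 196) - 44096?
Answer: -44096 - 91*I*√2 ≈ -44096.0 - 128.69*I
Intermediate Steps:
S(p, K) = I*√2 (S(p, K) = √(-2) = I*√2)
S(9, (-(4 + 3) - 4)²)*(105 - 196) - 44096 = (I*√2)*(105 - 196) - 44096 = (I*√2)*(-91) - 44096 = -91*I*√2 - 44096 = -44096 - 91*I*√2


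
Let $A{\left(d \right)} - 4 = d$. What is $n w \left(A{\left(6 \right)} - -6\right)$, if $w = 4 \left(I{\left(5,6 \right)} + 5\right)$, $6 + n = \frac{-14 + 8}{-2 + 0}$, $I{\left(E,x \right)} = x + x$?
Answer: $-3264$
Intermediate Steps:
$A{\left(d \right)} = 4 + d$
$I{\left(E,x \right)} = 2 x$
$n = -3$ ($n = -6 + \frac{-14 + 8}{-2 + 0} = -6 - \frac{6}{-2} = -6 - -3 = -6 + 3 = -3$)
$w = 68$ ($w = 4 \left(2 \cdot 6 + 5\right) = 4 \left(12 + 5\right) = 4 \cdot 17 = 68$)
$n w \left(A{\left(6 \right)} - -6\right) = \left(-3\right) 68 \left(\left(4 + 6\right) - -6\right) = - 204 \left(10 + 6\right) = \left(-204\right) 16 = -3264$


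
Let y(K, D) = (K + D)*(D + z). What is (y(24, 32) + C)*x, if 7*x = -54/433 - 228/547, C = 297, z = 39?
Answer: -548063526/1657957 ≈ -330.57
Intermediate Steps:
y(K, D) = (39 + D)*(D + K) (y(K, D) = (K + D)*(D + 39) = (D + K)*(39 + D) = (39 + D)*(D + K))
x = -128262/1657957 (x = (-54/433 - 228/547)/7 = (⅐)*(-128262/236851) = -128262/1657957 ≈ -0.077361)
(y(24, 32) + C)*x = ((32² + 39*32 + 39*24 + 32*24) + 297)*(-128262/1657957) = ((1024 + 1248 + 936 + 768) + 297)*(-128262/1657957) = (3976 + 297)*(-128262/1657957) = 4273*(-128262/1657957) = -548063526/1657957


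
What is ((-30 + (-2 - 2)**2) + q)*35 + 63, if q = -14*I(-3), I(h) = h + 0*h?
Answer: 1043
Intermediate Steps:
I(h) = h (I(h) = h + 0 = h)
q = 42 (q = -14*(-3) = 42)
((-30 + (-2 - 2)**2) + q)*35 + 63 = ((-30 + (-2 - 2)**2) + 42)*35 + 63 = ((-30 + (-4)**2) + 42)*35 + 63 = ((-30 + 16) + 42)*35 + 63 = (-14 + 42)*35 + 63 = 28*35 + 63 = 980 + 63 = 1043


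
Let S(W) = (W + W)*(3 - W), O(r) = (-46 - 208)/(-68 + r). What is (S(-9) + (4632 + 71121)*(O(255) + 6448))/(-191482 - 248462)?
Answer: -15220311279/13711588 ≈ -1110.0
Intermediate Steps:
O(r) = -254/(-68 + r)
S(W) = 2*W*(3 - W) (S(W) = (2*W)*(3 - W) = 2*W*(3 - W))
(S(-9) + (4632 + 71121)*(O(255) + 6448))/(-191482 - 248462) = (2*(-9)*(3 - 1*(-9)) + (4632 + 71121)*(-254/(-68 + 255) + 6448))/(-191482 - 248462) = (2*(-9)*(3 + 9) + 75753*(-254/187 + 6448))/(-439944) = (2*(-9)*12 + 75753*(-254*1/187 + 6448))*(-1/439944) = (-216 + 75753*(-254/187 + 6448))*(-1/439944) = (-216 + 75753*(1205522/187))*(-1/439944) = (-216 + 91321908066/187)*(-1/439944) = (91321867674/187)*(-1/439944) = -15220311279/13711588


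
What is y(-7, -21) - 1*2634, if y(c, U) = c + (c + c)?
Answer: -2655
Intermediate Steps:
y(c, U) = 3*c (y(c, U) = c + 2*c = 3*c)
y(-7, -21) - 1*2634 = 3*(-7) - 1*2634 = -21 - 2634 = -2655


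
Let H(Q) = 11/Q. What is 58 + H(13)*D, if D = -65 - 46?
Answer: -467/13 ≈ -35.923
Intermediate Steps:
D = -111
58 + H(13)*D = 58 + (11/13)*(-111) = 58 - 1221/13 = -467/13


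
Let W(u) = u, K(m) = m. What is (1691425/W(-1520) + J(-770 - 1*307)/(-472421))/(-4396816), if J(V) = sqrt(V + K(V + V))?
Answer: 338285/1336632064 + 3*I*sqrt(359)/2077148211536 ≈ 0.00025309 + 2.7365e-11*I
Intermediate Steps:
J(V) = sqrt(3)*sqrt(V) (J(V) = sqrt(V + (V + V)) = sqrt(V + 2*V) = sqrt(3*V) = sqrt(3)*sqrt(V))
(1691425/W(-1520) + J(-770 - 1*307)/(-472421))/(-4396816) = (1691425/(-1520) + (sqrt(3)*sqrt(-770 - 1*307))/(-472421))/(-4396816) = (1691425*(-1/1520) + (sqrt(3)*sqrt(-770 - 307))*(-1/472421))*(-1/4396816) = (-338285/304 + (sqrt(3)*sqrt(-1077))*(-1/472421))*(-1/4396816) = (-338285/304 + (sqrt(3)*(I*sqrt(1077)))*(-1/472421))*(-1/4396816) = (-338285/304 + (3*I*sqrt(359))*(-1/472421))*(-1/4396816) = (-338285/304 - 3*I*sqrt(359)/472421)*(-1/4396816) = 338285/1336632064 + 3*I*sqrt(359)/2077148211536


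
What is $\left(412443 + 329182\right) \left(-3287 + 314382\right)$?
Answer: $230715829375$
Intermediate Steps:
$\left(412443 + 329182\right) \left(-3287 + 314382\right) = 741625 \cdot 311095 = 230715829375$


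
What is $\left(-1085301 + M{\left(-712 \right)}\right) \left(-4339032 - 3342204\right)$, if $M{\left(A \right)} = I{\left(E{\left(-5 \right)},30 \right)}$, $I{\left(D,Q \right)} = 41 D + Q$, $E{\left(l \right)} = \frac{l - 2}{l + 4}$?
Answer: $8334018160224$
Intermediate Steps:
$E{\left(l \right)} = \frac{-2 + l}{4 + l}$
$I{\left(D,Q \right)} = Q + 41 D$
$M{\left(A \right)} = 317$ ($M{\left(A \right)} = 30 + 41 \frac{-2 - 5}{4 - 5} = 30 + 41 \frac{1}{-1} \left(-7\right) = 30 + 41 \left(\left(-1\right) \left(-7\right)\right) = 30 + 41 \cdot 7 = 30 + 287 = 317$)
$\left(-1085301 + M{\left(-712 \right)}\right) \left(-4339032 - 3342204\right) = \left(-1085301 + 317\right) \left(-4339032 - 3342204\right) = - 1084984 \left(-4339032 - 3342204\right) = \left(-1084984\right) \left(-7681236\right) = 8334018160224$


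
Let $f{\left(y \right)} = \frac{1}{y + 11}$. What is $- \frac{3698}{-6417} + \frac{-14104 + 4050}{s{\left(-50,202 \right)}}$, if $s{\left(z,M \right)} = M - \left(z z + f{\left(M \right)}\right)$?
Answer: $\frac{15552096884}{3140961075} \approx 4.9514$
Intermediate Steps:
$f{\left(y \right)} = \frac{1}{11 + y}$
$s{\left(z,M \right)} = M - z^{2} - \frac{1}{11 + M}$ ($s{\left(z,M \right)} = M - \left(z z + \frac{1}{11 + M}\right) = M - \left(z^{2} + \frac{1}{11 + M}\right) = M - z^{2} - \frac{1}{11 + M}$)
$- \frac{3698}{-6417} + \frac{-14104 + 4050}{s{\left(-50,202 \right)}} = - \frac{3698}{-6417} + \frac{-14104 + 4050}{\frac{1}{11 + 202} \left(-1 + \left(11 + 202\right) \left(202 - \left(-50\right)^{2}\right)\right)} = \left(-3698\right) \left(- \frac{1}{6417}\right) - \frac{10054}{\frac{1}{213} \left(-1 + 213 \left(202 - 2500\right)\right)} = \frac{3698}{6417} - \frac{10054}{\frac{1}{213} \left(-1 + 213 \left(202 - 2500\right)\right)} = \frac{3698}{6417} - \frac{10054}{\frac{1}{213} \left(-1 + 213 \left(-2298\right)\right)} = \frac{3698}{6417} - \frac{10054}{\frac{1}{213} \left(-1 - 489474\right)} = \frac{3698}{6417} - \frac{10054}{\frac{1}{213} \left(-489475\right)} = \frac{3698}{6417} - \frac{10054}{- \frac{489475}{213}} = \frac{3698}{6417} - - \frac{2141502}{489475} = \frac{3698}{6417} + \frac{2141502}{489475} = \frac{15552096884}{3140961075}$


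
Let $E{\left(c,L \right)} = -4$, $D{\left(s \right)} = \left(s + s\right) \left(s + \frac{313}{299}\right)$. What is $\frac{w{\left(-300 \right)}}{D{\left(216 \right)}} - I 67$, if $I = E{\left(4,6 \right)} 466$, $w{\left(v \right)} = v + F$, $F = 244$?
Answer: $\frac{62523178693}{500634} \approx 1.2489 \cdot 10^{5}$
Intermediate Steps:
$D{\left(s \right)} = 2 s \left(\frac{313}{299} + s\right)$ ($D{\left(s \right)} = 2 s \left(s + 313 \cdot \frac{1}{299}\right) = 2 s \left(s + \frac{313}{299}\right) = 2 s \left(\frac{313}{299} + s\right)$)
$w{\left(v \right)} = 244 + v$ ($w{\left(v \right)} = v + 244 = 244 + v$)
$I = -1864$ ($I = \left(-4\right) 466 = -1864$)
$\frac{w{\left(-300 \right)}}{D{\left(216 \right)}} - I 67 = \frac{244 - 300}{\frac{2}{299} \cdot 216 \left(313 + 299 \cdot 216\right)} - \left(-1864\right) 67 = - \frac{56}{\frac{2}{299} \cdot 216 \left(313 + 64584\right)} - -124888 = - \frac{56}{\frac{2}{299} \cdot 216 \cdot 64897} + 124888 = - \frac{56}{\frac{28035504}{299}} + 124888 = \left(-56\right) \frac{299}{28035504} + 124888 = - \frac{299}{500634} + 124888 = \frac{62523178693}{500634}$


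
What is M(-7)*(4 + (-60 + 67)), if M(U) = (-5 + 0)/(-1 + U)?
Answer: 55/8 ≈ 6.8750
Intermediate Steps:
M(U) = -5/(-1 + U)
M(-7)*(4 + (-60 + 67)) = (-5/(-1 - 7))*(4 + (-60 + 67)) = (-5/(-8))*(4 + 7) = -5*(-⅛)*11 = (5/8)*11 = 55/8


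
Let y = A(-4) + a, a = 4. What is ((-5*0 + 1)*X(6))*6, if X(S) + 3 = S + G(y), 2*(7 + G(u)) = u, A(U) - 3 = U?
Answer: -15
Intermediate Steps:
A(U) = 3 + U
y = 3 (y = (3 - 4) + 4 = -1 + 4 = 3)
G(u) = -7 + u/2
X(S) = -17/2 + S (X(S) = -3 + (S + (-7 + (½)*3)) = -3 + (S + (-7 + 3/2)) = -3 + (S - 11/2) = -3 + (-11/2 + S) = -17/2 + S)
((-5*0 + 1)*X(6))*6 = ((-5*0 + 1)*(-17/2 + 6))*6 = ((0 + 1)*(-5/2))*6 = (1*(-5/2))*6 = -5/2*6 = -15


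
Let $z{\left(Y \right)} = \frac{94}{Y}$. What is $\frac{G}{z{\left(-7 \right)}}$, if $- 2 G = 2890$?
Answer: $\frac{10115}{94} \approx 107.61$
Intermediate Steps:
$G = -1445$ ($G = \left(- \frac{1}{2}\right) 2890 = -1445$)
$\frac{G}{z{\left(-7 \right)}} = - \frac{1445}{94 \frac{1}{-7}} = - \frac{1445}{94 \left(- \frac{1}{7}\right)} = - \frac{1445}{- \frac{94}{7}} = \left(-1445\right) \left(- \frac{7}{94}\right) = \frac{10115}{94}$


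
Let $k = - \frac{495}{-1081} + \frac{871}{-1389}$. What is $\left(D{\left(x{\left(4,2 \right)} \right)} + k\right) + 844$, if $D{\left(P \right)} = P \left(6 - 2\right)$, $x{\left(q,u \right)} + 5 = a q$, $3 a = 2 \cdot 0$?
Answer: $\frac{1236989420}{1501509} \approx 823.83$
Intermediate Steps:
$k = - \frac{253996}{1501509}$ ($k = \left(-495\right) \left(- \frac{1}{1081}\right) + 871 \left(- \frac{1}{1389}\right) = \frac{495}{1081} - \frac{871}{1389} = - \frac{253996}{1501509} \approx -0.16916$)
$a = 0$ ($a = \frac{2 \cdot 0}{3} = \frac{1}{3} \cdot 0 = 0$)
$x{\left(q,u \right)} = -5$ ($x{\left(q,u \right)} = -5 + 0 q = -5 + 0 = -5$)
$D{\left(P \right)} = 4 P$ ($D{\left(P \right)} = P 4 = 4 P$)
$\left(D{\left(x{\left(4,2 \right)} \right)} + k\right) + 844 = \left(4 \left(-5\right) - \frac{253996}{1501509}\right) + 844 = \left(-20 - \frac{253996}{1501509}\right) + 844 = - \frac{30284176}{1501509} + 844 = \frac{1236989420}{1501509}$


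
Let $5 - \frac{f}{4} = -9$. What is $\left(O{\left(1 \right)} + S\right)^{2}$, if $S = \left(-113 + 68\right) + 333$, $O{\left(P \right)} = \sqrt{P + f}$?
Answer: $\left(288 + \sqrt{57}\right)^{2} \approx 87350.0$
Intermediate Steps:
$f = 56$ ($f = 20 - -36 = 20 + 36 = 56$)
$O{\left(P \right)} = \sqrt{56 + P}$ ($O{\left(P \right)} = \sqrt{P + 56} = \sqrt{56 + P}$)
$S = 288$ ($S = -45 + 333 = 288$)
$\left(O{\left(1 \right)} + S\right)^{2} = \left(\sqrt{56 + 1} + 288\right)^{2} = \left(\sqrt{57} + 288\right)^{2} = \left(288 + \sqrt{57}\right)^{2}$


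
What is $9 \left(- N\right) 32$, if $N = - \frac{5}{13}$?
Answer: $\frac{1440}{13} \approx 110.77$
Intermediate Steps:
$N = - \frac{5}{13}$ ($N = \left(-5\right) \frac{1}{13} = - \frac{5}{13} \approx -0.38462$)
$9 \left(- N\right) 32 = 9 \left(\left(-1\right) \left(- \frac{5}{13}\right)\right) 32 = 9 \cdot \frac{5}{13} \cdot 32 = \frac{45}{13} \cdot 32 = \frac{1440}{13}$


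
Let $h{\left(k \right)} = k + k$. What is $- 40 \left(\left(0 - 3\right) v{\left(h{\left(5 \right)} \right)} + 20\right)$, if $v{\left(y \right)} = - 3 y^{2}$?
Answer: $-36800$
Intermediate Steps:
$h{\left(k \right)} = 2 k$
$- 40 \left(\left(0 - 3\right) v{\left(h{\left(5 \right)} \right)} + 20\right) = - 40 \left(\left(0 - 3\right) \left(- 3 \left(2 \cdot 5\right)^{2}\right) + 20\right) = - 40 \left(- 3 \left(- 3 \cdot 10^{2}\right) + 20\right) = - 40 \left(- 3 \left(\left(-3\right) 100\right) + 20\right) = - 40 \left(\left(-3\right) \left(-300\right) + 20\right) = - 40 \left(900 + 20\right) = \left(-40\right) 920 = -36800$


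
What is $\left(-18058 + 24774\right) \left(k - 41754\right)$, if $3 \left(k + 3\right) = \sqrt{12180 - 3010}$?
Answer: $-280440012 + \frac{6716 \sqrt{9170}}{3} \approx -2.8023 \cdot 10^{8}$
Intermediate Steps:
$k = -3 + \frac{\sqrt{9170}}{3}$ ($k = -3 + \frac{\sqrt{12180 - 3010}}{3} = -3 + \frac{\sqrt{9170}}{3} \approx 28.92$)
$\left(-18058 + 24774\right) \left(k - 41754\right) = \left(-18058 + 24774\right) \left(\left(-3 + \frac{\sqrt{9170}}{3}\right) - 41754\right) = 6716 \left(-41757 + \frac{\sqrt{9170}}{3}\right) = -280440012 + \frac{6716 \sqrt{9170}}{3}$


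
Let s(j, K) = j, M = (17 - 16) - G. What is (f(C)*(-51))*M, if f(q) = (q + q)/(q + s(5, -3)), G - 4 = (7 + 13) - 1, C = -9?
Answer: 5049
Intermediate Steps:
G = 23 (G = 4 + ((7 + 13) - 1) = 4 + (20 - 1) = 4 + 19 = 23)
M = -22 (M = (17 - 16) - 1*23 = 1 - 23 = -22)
f(q) = 2*q/(5 + q) (f(q) = (q + q)/(q + 5) = (2*q)/(5 + q) = 2*q/(5 + q))
(f(C)*(-51))*M = ((2*(-9)/(5 - 9))*(-51))*(-22) = ((2*(-9)/(-4))*(-51))*(-22) = ((2*(-9)*(-1/4))*(-51))*(-22) = ((9/2)*(-51))*(-22) = -459/2*(-22) = 5049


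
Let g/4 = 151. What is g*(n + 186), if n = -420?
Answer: -141336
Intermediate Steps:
g = 604 (g = 4*151 = 604)
g*(n + 186) = 604*(-420 + 186) = 604*(-234) = -141336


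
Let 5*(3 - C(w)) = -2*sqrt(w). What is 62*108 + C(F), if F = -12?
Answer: 6699 + 4*I*sqrt(3)/5 ≈ 6699.0 + 1.3856*I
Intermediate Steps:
C(w) = 3 + 2*sqrt(w)/5 (C(w) = 3 - (-2)*sqrt(w)/5 = 3 + 2*sqrt(w)/5)
62*108 + C(F) = 62*108 + (3 + 2*sqrt(-12)/5) = 6696 + (3 + 2*(2*I*sqrt(3))/5) = 6696 + (3 + 4*I*sqrt(3)/5) = 6699 + 4*I*sqrt(3)/5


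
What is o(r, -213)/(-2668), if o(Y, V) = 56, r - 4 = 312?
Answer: -14/667 ≈ -0.020990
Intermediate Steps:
r = 316 (r = 4 + 312 = 316)
o(r, -213)/(-2668) = 56/(-2668) = 56*(-1/2668) = -14/667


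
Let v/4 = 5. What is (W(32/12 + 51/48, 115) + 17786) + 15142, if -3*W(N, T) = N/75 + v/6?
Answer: 355610221/10800 ≈ 32927.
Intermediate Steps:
v = 20 (v = 4*5 = 20)
W(N, T) = -10/9 - N/225 (W(N, T) = -(N/75 + 20/6)/3 = -(N*(1/75) + 20*(⅙))/3 = -(N/75 + 10/3)/3 = -(10/3 + N/75)/3 = -10/9 - N/225)
(W(32/12 + 51/48, 115) + 17786) + 15142 = ((-10/9 - (32/12 + 51/48)/225) + 17786) + 15142 = ((-10/9 - (32*(1/12) + 51*(1/48))/225) + 17786) + 15142 = ((-10/9 - (8/3 + 17/16)/225) + 17786) + 15142 = ((-10/9 - 1/225*179/48) + 17786) + 15142 = ((-10/9 - 179/10800) + 17786) + 15142 = (-12179/10800 + 17786) + 15142 = 192076621/10800 + 15142 = 355610221/10800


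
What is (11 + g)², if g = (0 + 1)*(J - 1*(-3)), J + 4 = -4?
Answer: 36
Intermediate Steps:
J = -8 (J = -4 - 4 = -8)
g = -5 (g = (0 + 1)*(-8 - 1*(-3)) = 1*(-8 + 3) = 1*(-5) = -5)
(11 + g)² = (11 - 5)² = 6² = 36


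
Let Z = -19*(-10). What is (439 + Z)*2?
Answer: 1258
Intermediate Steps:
Z = 190
(439 + Z)*2 = (439 + 190)*2 = 629*2 = 1258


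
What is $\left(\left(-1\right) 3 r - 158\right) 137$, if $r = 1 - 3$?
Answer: $-20824$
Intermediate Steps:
$r = -2$ ($r = 1 - 3 = -2$)
$\left(\left(-1\right) 3 r - 158\right) 137 = \left(\left(-1\right) 3 \left(-2\right) - 158\right) 137 = \left(\left(-3\right) \left(-2\right) - 158\right) 137 = \left(6 - 158\right) 137 = \left(-152\right) 137 = -20824$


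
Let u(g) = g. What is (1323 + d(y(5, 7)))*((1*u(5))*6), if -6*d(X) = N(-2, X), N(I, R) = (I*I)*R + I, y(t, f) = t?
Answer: 39600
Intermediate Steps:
N(I, R) = I + R*I² (N(I, R) = I²*R + I = R*I² + I = I + R*I²)
d(X) = ⅓ - 2*X/3 (d(X) = -(-1)*(1 - 2*X)/3 = -(-2 + 4*X)/6 = ⅓ - 2*X/3)
(1323 + d(y(5, 7)))*((1*u(5))*6) = (1323 + (⅓ - ⅔*5))*((1*5)*6) = (1323 + (⅓ - 10/3))*(5*6) = (1323 - 3)*30 = 1320*30 = 39600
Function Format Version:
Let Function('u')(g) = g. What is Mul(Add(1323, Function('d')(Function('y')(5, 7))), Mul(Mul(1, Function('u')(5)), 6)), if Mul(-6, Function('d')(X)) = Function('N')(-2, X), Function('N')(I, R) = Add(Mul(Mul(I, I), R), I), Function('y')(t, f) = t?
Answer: 39600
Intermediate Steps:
Function('N')(I, R) = Add(I, Mul(R, Pow(I, 2))) (Function('N')(I, R) = Add(Mul(Pow(I, 2), R), I) = Add(Mul(R, Pow(I, 2)), I) = Add(I, Mul(R, Pow(I, 2))))
Function('d')(X) = Add(Rational(1, 3), Mul(Rational(-2, 3), X)) (Function('d')(X) = Mul(Rational(-1, 6), Mul(-2, Add(1, Mul(-2, X)))) = Mul(Rational(-1, 6), Add(-2, Mul(4, X))) = Add(Rational(1, 3), Mul(Rational(-2, 3), X)))
Mul(Add(1323, Function('d')(Function('y')(5, 7))), Mul(Mul(1, Function('u')(5)), 6)) = Mul(Add(1323, Add(Rational(1, 3), Mul(Rational(-2, 3), 5))), Mul(Mul(1, 5), 6)) = Mul(Add(1323, Add(Rational(1, 3), Rational(-10, 3))), Mul(5, 6)) = Mul(Add(1323, -3), 30) = Mul(1320, 30) = 39600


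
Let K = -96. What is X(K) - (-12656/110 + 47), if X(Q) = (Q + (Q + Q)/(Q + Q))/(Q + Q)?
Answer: 723881/10560 ≈ 68.549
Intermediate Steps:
X(Q) = (1 + Q)/(2*Q) (X(Q) = (Q + (2*Q)/((2*Q)))/((2*Q)) = (Q + (2*Q)*(1/(2*Q)))*(1/(2*Q)) = (Q + 1)*(1/(2*Q)) = (1 + Q)*(1/(2*Q)) = (1 + Q)/(2*Q))
X(K) - (-12656/110 + 47) = (1/2)*(1 - 96)/(-96) - (-12656/110 + 47) = (1/2)*(-1/96)*(-95) - (-12656/110 + 47) = 95/192 - (-112*113/110 + 47) = 95/192 - (-6328/55 + 47) = 95/192 - 1*(-3743/55) = 95/192 + 3743/55 = 723881/10560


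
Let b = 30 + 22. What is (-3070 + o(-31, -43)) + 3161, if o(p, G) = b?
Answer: 143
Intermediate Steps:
b = 52
o(p, G) = 52
(-3070 + o(-31, -43)) + 3161 = (-3070 + 52) + 3161 = -3018 + 3161 = 143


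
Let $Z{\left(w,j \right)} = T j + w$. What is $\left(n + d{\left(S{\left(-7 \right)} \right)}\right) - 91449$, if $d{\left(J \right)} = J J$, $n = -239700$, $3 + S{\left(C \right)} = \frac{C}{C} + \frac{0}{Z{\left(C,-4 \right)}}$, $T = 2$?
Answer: $-331145$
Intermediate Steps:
$Z{\left(w,j \right)} = w + 2 j$ ($Z{\left(w,j \right)} = 2 j + w = w + 2 j$)
$S{\left(C \right)} = -2$ ($S{\left(C \right)} = -3 + \left(\frac{C}{C} + \frac{0}{C + 2 \left(-4\right)}\right) = -3 + \left(1 + \frac{0}{C - 8}\right) = -3 + \left(1 + \frac{0}{-8 + C}\right) = -3 + \left(1 + 0\right) = -3 + 1 = -2$)
$d{\left(J \right)} = J^{2}$
$\left(n + d{\left(S{\left(-7 \right)} \right)}\right) - 91449 = \left(-239700 + \left(-2\right)^{2}\right) - 91449 = \left(-239700 + 4\right) - 91449 = -239696 - 91449 = -331145$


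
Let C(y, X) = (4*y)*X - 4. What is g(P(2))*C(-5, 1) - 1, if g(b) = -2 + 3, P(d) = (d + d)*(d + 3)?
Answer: -25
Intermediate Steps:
P(d) = 2*d*(3 + d) (P(d) = (2*d)*(3 + d) = 2*d*(3 + d))
C(y, X) = -4 + 4*X*y (C(y, X) = 4*X*y - 4 = -4 + 4*X*y)
g(b) = 1
g(P(2))*C(-5, 1) - 1 = 1*(-4 + 4*1*(-5)) - 1 = 1*(-4 - 20) - 1 = 1*(-24) - 1 = -24 - 1 = -25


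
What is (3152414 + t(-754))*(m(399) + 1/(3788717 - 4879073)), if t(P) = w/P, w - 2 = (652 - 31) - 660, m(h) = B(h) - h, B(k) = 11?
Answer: -25783984862382023/21080216 ≈ -1.2231e+9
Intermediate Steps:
m(h) = 11 - h
w = -37 (w = 2 + ((652 - 31) - 660) = 2 + (621 - 660) = 2 - 39 = -37)
t(P) = -37/P
(3152414 + t(-754))*(m(399) + 1/(3788717 - 4879073)) = (3152414 - 37/(-754))*((11 - 1*399) + 1/(3788717 - 4879073)) = (3152414 - 37*(-1/754))*((11 - 399) + 1/(-1090356)) = (3152414 + 37/754)*(-388 - 1/1090356) = (2376920193/754)*(-423058129/1090356) = -25783984862382023/21080216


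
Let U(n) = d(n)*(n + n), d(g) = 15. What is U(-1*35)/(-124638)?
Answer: 175/20773 ≈ 0.0084244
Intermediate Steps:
U(n) = 30*n (U(n) = 15*(n + n) = 15*(2*n) = 30*n)
U(-1*35)/(-124638) = (30*(-1*35))/(-124638) = (30*(-35))*(-1/124638) = -1050*(-1/124638) = 175/20773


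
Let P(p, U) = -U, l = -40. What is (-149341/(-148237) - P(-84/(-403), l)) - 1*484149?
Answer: -71774575452/148237 ≈ -4.8419e+5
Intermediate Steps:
(-149341/(-148237) - P(-84/(-403), l)) - 1*484149 = (-149341/(-148237) - (-1)*(-40)) - 1*484149 = (-149341*(-1/148237) - 1*40) - 484149 = (149341/148237 - 40) - 484149 = -5780139/148237 - 484149 = -71774575452/148237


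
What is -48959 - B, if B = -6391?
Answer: -42568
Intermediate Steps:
-48959 - B = -48959 - 1*(-6391) = -48959 + 6391 = -42568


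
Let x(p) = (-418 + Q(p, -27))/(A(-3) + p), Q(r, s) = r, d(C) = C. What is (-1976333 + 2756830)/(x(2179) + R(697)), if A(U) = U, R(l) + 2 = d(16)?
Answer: 1698361472/32225 ≈ 52703.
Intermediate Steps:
R(l) = 14 (R(l) = -2 + 16 = 14)
x(p) = (-418 + p)/(-3 + p)
(-1976333 + 2756830)/(x(2179) + R(697)) = (-1976333 + 2756830)/((-418 + 2179)/(-3 + 2179) + 14) = 780497/(1761/2176 + 14) = 780497/(32225/2176) = 780497*(2176/32225) = 1698361472/32225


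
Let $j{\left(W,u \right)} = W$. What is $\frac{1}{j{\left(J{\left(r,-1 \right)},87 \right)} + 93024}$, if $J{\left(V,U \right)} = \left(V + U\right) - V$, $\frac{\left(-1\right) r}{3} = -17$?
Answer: $\frac{1}{93023} \approx 1.075 \cdot 10^{-5}$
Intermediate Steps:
$r = 51$ ($r = \left(-3\right) \left(-17\right) = 51$)
$J{\left(V,U \right)} = U$ ($J{\left(V,U \right)} = \left(U + V\right) - V = U$)
$\frac{1}{j{\left(J{\left(r,-1 \right)},87 \right)} + 93024} = \frac{1}{-1 + 93024} = \frac{1}{93023}$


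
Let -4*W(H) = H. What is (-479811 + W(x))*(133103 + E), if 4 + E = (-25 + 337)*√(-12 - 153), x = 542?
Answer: -127760798407/2 - 149743308*I*√165 ≈ -6.388e+10 - 1.9235e+9*I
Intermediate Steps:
E = -4 + 312*I*√165 (E = -4 + (-25 + 337)*√(-12 - 153) = -4 + 312*√(-165) = -4 + 312*(I*√165) = -4 + 312*I*√165 ≈ -4.0 + 4007.7*I)
W(H) = -H/4
(-479811 + W(x))*(133103 + E) = (-479811 - ¼*542)*(133103 + (-4 + 312*I*√165)) = (-479811 - 271/2)*(133099 + 312*I*√165) = -959893*(133099 + 312*I*√165)/2 = -127760798407/2 - 149743308*I*√165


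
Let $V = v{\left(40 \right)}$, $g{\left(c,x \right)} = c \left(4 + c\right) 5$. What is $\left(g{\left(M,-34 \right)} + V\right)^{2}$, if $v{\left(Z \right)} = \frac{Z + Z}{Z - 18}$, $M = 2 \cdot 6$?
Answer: $\frac{112360000}{121} \approx 9.286 \cdot 10^{5}$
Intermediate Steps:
$M = 12$
$g{\left(c,x \right)} = 5 c \left(4 + c\right)$
$v{\left(Z \right)} = \frac{2 Z}{-18 + Z}$
$V = \frac{40}{11}$ ($V = 2 \cdot 40 \frac{1}{-18 + 40} = 2 \cdot 40 \cdot \frac{1}{22} = \frac{40}{11} \approx 3.6364$)
$\left(g{\left(M,-34 \right)} + V\right)^{2} = \left(5 \cdot 12 \left(4 + 12\right) + \frac{40}{11}\right)^{2} = \left(5 \cdot 12 \cdot 16 + \frac{40}{11}\right)^{2} = \left(960 + \frac{40}{11}\right)^{2} = \left(\frac{10600}{11}\right)^{2} = \frac{112360000}{121}$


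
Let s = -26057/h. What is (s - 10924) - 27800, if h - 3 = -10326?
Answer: -399721795/10323 ≈ -38722.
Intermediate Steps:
h = -10323 (h = 3 - 10326 = -10323)
s = 26057/10323 (s = -26057/(-10323) = -26057*(-1/10323) = 26057/10323 ≈ 2.5242)
(s - 10924) - 27800 = (26057/10323 - 10924) - 27800 = -112742395/10323 - 27800 = -399721795/10323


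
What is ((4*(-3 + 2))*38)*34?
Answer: -5168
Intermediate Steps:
((4*(-3 + 2))*38)*34 = ((4*(-1))*38)*34 = -4*38*34 = -152*34 = -5168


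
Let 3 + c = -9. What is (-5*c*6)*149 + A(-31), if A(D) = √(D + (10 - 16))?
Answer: 53640 + I*√37 ≈ 53640.0 + 6.0828*I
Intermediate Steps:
c = -12 (c = -3 - 9 = -12)
A(D) = √(-6 + D) (A(D) = √(D - 6) = √(-6 + D))
(-5*c*6)*149 + A(-31) = (-5*(-12)*6)*149 + √(-6 - 31) = (60*6)*149 + √(-37) = 360*149 + I*√37 = 53640 + I*√37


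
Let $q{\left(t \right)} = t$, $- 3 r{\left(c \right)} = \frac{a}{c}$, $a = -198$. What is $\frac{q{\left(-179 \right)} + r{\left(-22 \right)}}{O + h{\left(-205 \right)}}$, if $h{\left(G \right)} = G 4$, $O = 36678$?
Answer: $- \frac{91}{17929} \approx -0.0050756$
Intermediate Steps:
$r{\left(c \right)} = \frac{66}{c}$ ($r{\left(c \right)} = - \frac{\left(-198\right) \frac{1}{c}}{3} = \frac{66}{c}$)
$h{\left(G \right)} = 4 G$
$\frac{q{\left(-179 \right)} + r{\left(-22 \right)}}{O + h{\left(-205 \right)}} = \frac{-179 + \frac{66}{-22}}{36678 + 4 \left(-205\right)} = \frac{-179 + 66 \left(- \frac{1}{22}\right)}{36678 - 820} = \frac{-179 - 3}{35858} = \left(-182\right) \frac{1}{35858} = - \frac{91}{17929}$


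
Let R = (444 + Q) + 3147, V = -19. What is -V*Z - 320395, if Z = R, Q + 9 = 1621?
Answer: -221538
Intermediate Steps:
Q = 1612 (Q = -9 + 1621 = 1612)
R = 5203 (R = (444 + 1612) + 3147 = 2056 + 3147 = 5203)
Z = 5203
-V*Z - 320395 = -(-19)*5203 - 320395 = -1*(-98857) - 320395 = 98857 - 320395 = -221538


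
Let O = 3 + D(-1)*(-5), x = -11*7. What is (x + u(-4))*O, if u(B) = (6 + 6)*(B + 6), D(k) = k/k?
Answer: 106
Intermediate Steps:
D(k) = 1
u(B) = 72 + 12*B (u(B) = 12*(6 + B) = 72 + 12*B)
x = -77
O = -2 (O = 3 + 1*(-5) = 3 - 5 = -2)
(x + u(-4))*O = (-77 + (72 + 12*(-4)))*(-2) = (-77 + (72 - 48))*(-2) = (-77 + 24)*(-2) = -53*(-2) = 106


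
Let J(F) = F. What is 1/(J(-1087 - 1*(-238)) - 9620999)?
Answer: -1/9621848 ≈ -1.0393e-7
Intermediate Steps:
1/(J(-1087 - 1*(-238)) - 9620999) = 1/((-1087 - 1*(-238)) - 9620999) = 1/((-1087 + 238) - 9620999) = 1/(-849 - 9620999) = 1/(-9621848) = -1/9621848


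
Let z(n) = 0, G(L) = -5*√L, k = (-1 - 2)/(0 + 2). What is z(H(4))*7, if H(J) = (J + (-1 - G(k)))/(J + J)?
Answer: 0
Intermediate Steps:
k = -3/2 ≈ -1.5000
H(J) = (-1 + J + 5*I*√6/2)/(2*J) (H(J) = (J + (-1 - (-5)*√(-3/2)))/(J + J) = (J + (-1 - (-5)*I*√6/2))/((2*J)) = (J + (-1 - (-5)*I*√6/2))*(1/(2*J)) = (J + (-1 + 5*I*√6/2))*(1/(2*J)) = (-1 + J + 5*I*√6/2)*(1/(2*J)) = (-1 + J + 5*I*√6/2)/(2*J))
z(H(4))*7 = 0*7 = 0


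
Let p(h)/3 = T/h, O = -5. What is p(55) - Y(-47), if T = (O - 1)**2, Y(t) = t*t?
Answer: -121387/55 ≈ -2207.0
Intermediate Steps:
Y(t) = t**2
T = 36 (T = (-5 - 1)**2 = (-6)**2 = 36)
p(h) = 108/h (p(h) = 3*(36/h) = 108/h)
p(55) - Y(-47) = 108/55 - 1*(-47)**2 = 108*(1/55) - 1*2209 = 108/55 - 2209 = -121387/55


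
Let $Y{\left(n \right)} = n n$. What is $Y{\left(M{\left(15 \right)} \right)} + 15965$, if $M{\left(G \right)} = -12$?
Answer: $16109$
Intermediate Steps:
$Y{\left(n \right)} = n^{2}$
$Y{\left(M{\left(15 \right)} \right)} + 15965 = \left(-12\right)^{2} + 15965 = 144 + 15965 = 16109$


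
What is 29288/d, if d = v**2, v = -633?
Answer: 29288/400689 ≈ 0.073094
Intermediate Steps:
d = 400689 (d = (-633)**2 = 400689)
29288/d = 29288/400689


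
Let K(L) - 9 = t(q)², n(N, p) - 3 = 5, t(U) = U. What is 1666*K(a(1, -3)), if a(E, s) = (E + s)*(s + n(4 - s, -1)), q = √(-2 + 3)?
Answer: 16660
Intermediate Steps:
q = 1 (q = √1 = 1)
n(N, p) = 8 (n(N, p) = 3 + 5 = 8)
a(E, s) = (8 + s)*(E + s) (a(E, s) = (E + s)*(s + 8) = (E + s)*(8 + s) = (8 + s)*(E + s))
K(L) = 10 (K(L) = 9 + 1² = 9 + 1 = 10)
1666*K(a(1, -3)) = 1666*10 = 16660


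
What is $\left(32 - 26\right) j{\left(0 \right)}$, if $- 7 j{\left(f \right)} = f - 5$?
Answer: $\frac{30}{7} \approx 4.2857$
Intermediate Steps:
$j{\left(f \right)} = \frac{5}{7} - \frac{f}{7}$ ($j{\left(f \right)} = - \frac{f - 5}{7} = - \frac{-5 + f}{7} = \frac{5}{7} - \frac{f}{7}$)
$\left(32 - 26\right) j{\left(0 \right)} = \left(32 - 26\right) \left(\frac{5}{7} - 0\right) = 6 \left(\frac{5}{7} + 0\right) = 6 \cdot \frac{5}{7} = \frac{30}{7}$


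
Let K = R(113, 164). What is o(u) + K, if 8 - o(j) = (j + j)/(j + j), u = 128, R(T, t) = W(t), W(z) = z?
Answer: 171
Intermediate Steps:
R(T, t) = t
K = 164
o(j) = 7 (o(j) = 8 - (j + j)/(j + j) = 8 - 2*j/(2*j) = 8 - 2*j*1/(2*j) = 8 - 1*1 = 8 - 1 = 7)
o(u) + K = 7 + 164 = 171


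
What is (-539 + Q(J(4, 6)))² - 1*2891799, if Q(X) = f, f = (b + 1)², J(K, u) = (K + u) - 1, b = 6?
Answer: -2651699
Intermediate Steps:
J(K, u) = -1 + K + u
f = 49 (f = (6 + 1)² = 7² = 49)
Q(X) = 49
(-539 + Q(J(4, 6)))² - 1*2891799 = (-539 + 49)² - 1*2891799 = (-490)² - 2891799 = 240100 - 2891799 = -2651699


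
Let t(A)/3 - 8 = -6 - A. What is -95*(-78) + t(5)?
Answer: 7401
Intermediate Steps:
t(A) = 6 - 3*A (t(A) = 24 + 3*(-6 - A) = 24 + (-18 - 3*A) = 6 - 3*A)
-95*(-78) + t(5) = -95*(-78) + (6 - 3*5) = 7410 + (6 - 15) = 7410 - 9 = 7401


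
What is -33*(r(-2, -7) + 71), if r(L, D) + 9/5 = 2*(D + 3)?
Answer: -10098/5 ≈ -2019.6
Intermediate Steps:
r(L, D) = 21/5 + 2*D (r(L, D) = -9/5 + 2*(D + 3) = -9/5 + 2*(3 + D) = -9/5 + (6 + 2*D) = 21/5 + 2*D)
-33*(r(-2, -7) + 71) = -33*((21/5 + 2*(-7)) + 71) = -33*((21/5 - 14) + 71) = -33*(-49/5 + 71) = -33*306/5 = -10098/5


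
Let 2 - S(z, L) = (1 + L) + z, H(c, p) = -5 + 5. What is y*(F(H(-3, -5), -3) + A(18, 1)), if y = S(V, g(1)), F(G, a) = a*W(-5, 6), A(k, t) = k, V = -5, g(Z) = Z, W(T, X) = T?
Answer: 165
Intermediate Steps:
H(c, p) = 0
F(G, a) = -5*a (F(G, a) = a*(-5) = -5*a)
S(z, L) = 1 - L - z (S(z, L) = 2 - ((1 + L) + z) = 2 - (1 + L + z) = 2 + (-1 - L - z) = 1 - L - z)
y = 5 (y = 1 - 1*1 - 1*(-5) = 1 - 1 + 5 = 5)
y*(F(H(-3, -5), -3) + A(18, 1)) = 5*(-5*(-3) + 18) = 5*(15 + 18) = 5*33 = 165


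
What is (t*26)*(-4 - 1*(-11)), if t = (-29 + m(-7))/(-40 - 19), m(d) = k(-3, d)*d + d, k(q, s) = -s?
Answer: 15470/59 ≈ 262.20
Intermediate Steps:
m(d) = d - d² (m(d) = (-d)*d + d = -d² + d = d - d²)
t = 85/59 (t = (-29 - 7*(1 - 1*(-7)))/(-40 - 19) = (-29 - 7*(1 + 7))/(-59) = (-29 - 7*8)*(-1/59) = (-29 - 56)*(-1/59) = -85*(-1/59) = 85/59 ≈ 1.4407)
(t*26)*(-4 - 1*(-11)) = ((85/59)*26)*(-4 - 1*(-11)) = 2210*(-4 + 11)/59 = (2210/59)*7 = 15470/59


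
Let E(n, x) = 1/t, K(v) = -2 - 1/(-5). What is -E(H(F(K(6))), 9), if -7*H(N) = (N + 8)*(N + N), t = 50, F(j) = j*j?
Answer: -1/50 ≈ -0.020000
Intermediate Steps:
K(v) = -9/5 (K(v) = -2 - 1*(-⅕) = -2 + ⅕ = -9/5)
F(j) = j²
H(N) = -2*N*(8 + N)/7 (H(N) = -(N + 8)*(N + N)/7 = -(8 + N)*2*N/7 = -2*N*(8 + N)/7)
E(n, x) = 1/50
-E(H(F(K(6))), 9) = -1*1/50 = -1/50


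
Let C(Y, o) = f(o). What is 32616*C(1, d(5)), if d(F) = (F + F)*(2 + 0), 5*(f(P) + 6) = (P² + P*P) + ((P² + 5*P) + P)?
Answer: 8414928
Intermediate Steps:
f(P) = -6 + 3*P²/5 + 6*P/5 (f(P) = -6 + ((P² + P*P) + ((P² + 5*P) + P))/5 = -6 + ((P² + P²) + (P² + 6*P))/5 = -6 + (2*P² + (P² + 6*P))/5 = -6 + (3*P² + 6*P)/5 = -6 + (3*P²/5 + 6*P/5) = -6 + 3*P²/5 + 6*P/5)
d(F) = 4*F (d(F) = (2*F)*2 = 4*F)
C(Y, o) = -6 + 3*o²/5 + 6*o/5
32616*C(1, d(5)) = 32616*(-6 + 3*(4*5)²/5 + 6*(4*5)/5) = 32616*(-6 + (⅗)*20² + (6/5)*20) = 32616*(-6 + (⅗)*400 + 24) = 32616*(-6 + 240 + 24) = 32616*258 = 8414928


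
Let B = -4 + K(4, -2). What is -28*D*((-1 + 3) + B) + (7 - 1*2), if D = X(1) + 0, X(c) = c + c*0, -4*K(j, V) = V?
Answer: 47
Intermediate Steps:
K(j, V) = -V/4
B = -7/2 (B = -4 - ¼*(-2) = -4 + ½ = -7/2 ≈ -3.5000)
X(c) = c (X(c) = c + 0 = c)
D = 1 (D = 1 + 0 = 1)
-28*D*((-1 + 3) + B) + (7 - 1*2) = -28*((-1 + 3) - 7/2) + (7 - 1*2) = -28*(2 - 7/2) + (7 - 2) = -28*(-3)/2 + 5 = -28*(-3/2) + 5 = 42 + 5 = 47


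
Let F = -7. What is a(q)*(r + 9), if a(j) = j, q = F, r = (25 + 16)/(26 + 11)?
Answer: -2618/37 ≈ -70.757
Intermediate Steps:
r = 41/37 ≈ 1.1081
q = -7
a(q)*(r + 9) = -7*(41/37 + 9) = -7*374/37 = -2618/37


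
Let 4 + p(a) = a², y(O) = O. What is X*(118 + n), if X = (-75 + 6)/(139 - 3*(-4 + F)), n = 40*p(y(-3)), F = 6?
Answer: -21942/133 ≈ -164.98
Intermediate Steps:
p(a) = -4 + a²
n = 200 (n = 40*(-4 + (-3)²) = 40*(-4 + 9) = 40*5 = 200)
X = -69/133 (X = (-75 + 6)/(139 - 3*(-4 + 6)) = -69/(139 - 3*2) = -69/(139 - 6) = -69/133 ≈ -0.51880)
X*(118 + n) = -69*(118 + 200)/133 = -69/133*318 = -21942/133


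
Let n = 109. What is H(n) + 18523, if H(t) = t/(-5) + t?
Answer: 93051/5 ≈ 18610.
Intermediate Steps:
H(t) = 4*t/5 (H(t) = t*(-⅕) + t = -t/5 + t = 4*t/5)
H(n) + 18523 = (⅘)*109 + 18523 = 436/5 + 18523 = 93051/5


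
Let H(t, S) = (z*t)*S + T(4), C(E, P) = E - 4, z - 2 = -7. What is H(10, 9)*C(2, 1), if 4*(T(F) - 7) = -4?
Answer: 888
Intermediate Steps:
z = -5 (z = 2 - 7 = -5)
T(F) = 6 (T(F) = 7 + (¼)*(-4) = 7 - 1 = 6)
C(E, P) = -4 + E
H(t, S) = 6 - 5*S*t (H(t, S) = (-5*t)*S + 6 = -5*S*t + 6 = 6 - 5*S*t)
H(10, 9)*C(2, 1) = (6 - 5*9*10)*(-4 + 2) = (6 - 450)*(-2) = -444*(-2) = 888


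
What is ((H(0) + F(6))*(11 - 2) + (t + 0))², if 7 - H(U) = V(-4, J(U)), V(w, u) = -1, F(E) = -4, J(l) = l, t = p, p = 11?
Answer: 2209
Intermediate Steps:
t = 11
H(U) = 8 (H(U) = 7 - 1*(-1) = 7 + 1 = 8)
((H(0) + F(6))*(11 - 2) + (t + 0))² = ((8 - 4)*(11 - 2) + (11 + 0))² = (4*9 + 11)² = (36 + 11)² = 47² = 2209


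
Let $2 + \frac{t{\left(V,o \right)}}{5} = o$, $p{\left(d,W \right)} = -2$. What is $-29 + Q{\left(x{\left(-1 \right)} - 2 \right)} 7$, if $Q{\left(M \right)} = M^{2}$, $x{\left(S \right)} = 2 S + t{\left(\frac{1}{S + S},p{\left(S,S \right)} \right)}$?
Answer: $4003$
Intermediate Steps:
$t{\left(V,o \right)} = -10 + 5 o$
$x{\left(S \right)} = -20 + 2 S$ ($x{\left(S \right)} = 2 S + \left(-10 + 5 \left(-2\right)\right) = 2 S - 20 = -20 + 2 S$)
$-29 + Q{\left(x{\left(-1 \right)} - 2 \right)} 7 = -29 + \left(\left(-20 + 2 \left(-1\right)\right) - 2\right)^{2} \cdot 7 = -29 + \left(\left(-20 - 2\right) - 2\right)^{2} \cdot 7 = -29 + \left(-22 - 2\right)^{2} \cdot 7 = -29 + \left(-24\right)^{2} \cdot 7 = -29 + 576 \cdot 7 = -29 + 4032 = 4003$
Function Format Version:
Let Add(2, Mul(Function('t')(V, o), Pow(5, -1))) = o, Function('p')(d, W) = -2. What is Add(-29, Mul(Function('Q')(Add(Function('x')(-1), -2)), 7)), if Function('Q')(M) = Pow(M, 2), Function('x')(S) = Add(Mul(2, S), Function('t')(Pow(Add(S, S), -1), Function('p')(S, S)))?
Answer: 4003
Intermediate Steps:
Function('t')(V, o) = Add(-10, Mul(5, o))
Function('x')(S) = Add(-20, Mul(2, S)) (Function('x')(S) = Add(Mul(2, S), Add(-10, Mul(5, -2))) = Add(Mul(2, S), Add(-10, -10)) = Add(Mul(2, S), -20) = Add(-20, Mul(2, S)))
Add(-29, Mul(Function('Q')(Add(Function('x')(-1), -2)), 7)) = Add(-29, Mul(Pow(Add(Add(-20, Mul(2, -1)), -2), 2), 7)) = Add(-29, Mul(Pow(Add(Add(-20, -2), -2), 2), 7)) = Add(-29, Mul(Pow(Add(-22, -2), 2), 7)) = Add(-29, Mul(Pow(-24, 2), 7)) = Add(-29, Mul(576, 7)) = Add(-29, 4032) = 4003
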